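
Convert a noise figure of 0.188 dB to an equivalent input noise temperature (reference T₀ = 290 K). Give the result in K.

12.8 K

F = 10^(0.188/10) = 1.04424
T_e = (F − 1)·T₀ = (1.04424 − 1) × 290 = 12.8 K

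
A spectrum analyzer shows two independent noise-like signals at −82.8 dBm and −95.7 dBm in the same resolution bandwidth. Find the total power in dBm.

−82.6 dBm

Convert to linear, add, convert back:
P₁ = 5.25×10⁻¹² W, P₂ = 2.69×10⁻¹³ W
P_tot = 5.52×10⁻¹² W → 10 log₁₀(P_tot / 10⁻³) = −82.6 dBm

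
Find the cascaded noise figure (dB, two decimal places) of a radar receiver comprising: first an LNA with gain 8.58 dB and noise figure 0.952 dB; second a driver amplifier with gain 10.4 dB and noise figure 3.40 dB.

1.49 dB

Convert to linear (a loss of L dB is a gain of −L dB): F_i = 10^(NF_i/10), G_i = 10^(G_i,dB/10)
  Stage 1: F_1 = 10^(0.952/10) = 1.245, G_1 = 10^(8.58/10) = 7.211
  Stage 2: F_2 = 10^(3.40/10) = 2.188, G_2 = 10^(10.4/10) = 10.96
Friis cascade:
  F = 1.245 + (2.188 − 1)/7.211 = 1.410
NF = 10 log₁₀(1.410) = 1.49 dB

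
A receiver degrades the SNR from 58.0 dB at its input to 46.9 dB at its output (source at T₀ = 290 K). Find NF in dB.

11.1 dB

NF (dB) = SNR_in(dB) − SNR_out(dB) when the source is at T₀
NF = 58.0 − 46.9 = 11.1 dB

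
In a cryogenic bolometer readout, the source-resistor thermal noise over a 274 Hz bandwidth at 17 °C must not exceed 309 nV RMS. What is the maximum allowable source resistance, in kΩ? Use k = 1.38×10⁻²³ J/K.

T = 17 °C + 273.15 = 290.15 K
Johnson–Nyquist: V_n = √(4kTRB) ⇒ R = V_n² / (4kTB)
4kTB = 4 × 1.38×10⁻²³ × 290.15 × 2.74×10² = 4.39×10⁻¹⁸
R = (3.09×10⁻⁷)² / 4.39×10⁻¹⁸ = 2.18×10⁴ Ω = 21.8 kΩ

21.8 kΩ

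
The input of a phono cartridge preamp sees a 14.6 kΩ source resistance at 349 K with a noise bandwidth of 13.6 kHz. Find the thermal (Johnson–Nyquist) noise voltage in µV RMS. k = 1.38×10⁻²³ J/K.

V_n = √(4kTRB)
4kTRB = 4 × 1.38×10⁻²³ × 349 × 1.46×10⁴ × 1.36×10⁴ = 3.83×10⁻¹² V²
V_n = √(3.83×10⁻¹²) = 1.96×10⁻⁶ V = 1.96 µV

1.96 µV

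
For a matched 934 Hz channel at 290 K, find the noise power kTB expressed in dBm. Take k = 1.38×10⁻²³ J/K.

−144.3 dBm

P_n = kTB = 1.38×10⁻²³ × 290 × 9.34×10² = 3.74×10⁻¹⁸ W
In dBm: 10 log₁₀(3.74×10⁻¹⁸ / 10⁻³) = −144.3 dBm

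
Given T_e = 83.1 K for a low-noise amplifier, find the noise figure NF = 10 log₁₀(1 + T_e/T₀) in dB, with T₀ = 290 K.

F = 1 + T_e/T₀ = 1 + 83.1/290 = 1.28655
NF = 10 log₁₀(1.28655) = 1.09 dB

1.09 dB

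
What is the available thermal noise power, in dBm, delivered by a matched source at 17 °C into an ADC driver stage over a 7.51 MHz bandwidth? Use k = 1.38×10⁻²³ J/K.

−105.2 dBm

T = 17 °C + 273.15 = 290.15 K
P_n = kTB = 1.38×10⁻²³ × 290.15 × 7.51×10⁶ = 3.01×10⁻¹⁴ W
In dBm: 10 log₁₀(3.01×10⁻¹⁴ / 10⁻³) = −105.2 dBm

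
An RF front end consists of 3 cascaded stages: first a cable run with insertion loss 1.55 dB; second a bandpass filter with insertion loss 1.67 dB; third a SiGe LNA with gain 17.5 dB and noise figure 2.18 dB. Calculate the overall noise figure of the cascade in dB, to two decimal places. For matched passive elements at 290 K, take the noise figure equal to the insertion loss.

5.40 dB

Convert to linear (a loss of L dB is a gain of −L dB): F_i = 10^(NF_i/10), G_i = 10^(G_i,dB/10)
  Stage 1: F_1 = 10^(1.55/10) = 1.429, G_1 = 10^(−1.55/10) = 0.6998
  Stage 2: F_2 = 10^(1.67/10) = 1.469, G_2 = 10^(−1.67/10) = 0.6808
  Stage 3: F_3 = 10^(2.18/10) = 1.652, G_3 = 10^(17.5/10) = 56.23
Friis cascade:
  F = 1.429 + (1.469 − 1)/0.6998 + (1.652 − 1)/0.4764 = 3.467
NF = 10 log₁₀(3.467) = 5.40 dB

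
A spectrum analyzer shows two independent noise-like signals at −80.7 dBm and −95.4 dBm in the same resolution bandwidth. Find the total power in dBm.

−80.6 dBm

Convert to linear, add, convert back:
P₁ = 8.51×10⁻¹² W, P₂ = 2.88×10⁻¹³ W
P_tot = 8.80×10⁻¹² W → 10 log₁₀(P_tot / 10⁻³) = −80.6 dBm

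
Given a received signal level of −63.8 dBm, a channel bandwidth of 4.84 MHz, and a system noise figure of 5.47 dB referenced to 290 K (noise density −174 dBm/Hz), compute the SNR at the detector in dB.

Noise floor: N = −174 + 10 log₁₀(B) + NF
10 log₁₀(4.84×10⁶) = 66.85 dB
N = −174 + 66.85 + 5.47 = −101.68 dBm
SNR = P_sig − N = −63.8 − (−101.68) = 37.88 dB → 37.9 dB

37.9 dB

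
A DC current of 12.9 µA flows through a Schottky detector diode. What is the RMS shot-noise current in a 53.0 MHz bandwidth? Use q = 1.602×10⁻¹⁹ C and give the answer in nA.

I_n = √(2qI·B)
2qI·B = 2 × 1.602×10⁻¹⁹ × 1.29×10⁻⁵ × 5.30×10⁷ = 2.19×10⁻¹⁶ A²
I_n = √(2.19×10⁻¹⁶) = 1.48×10⁻⁸ A = 14.8 nA

14.8 nA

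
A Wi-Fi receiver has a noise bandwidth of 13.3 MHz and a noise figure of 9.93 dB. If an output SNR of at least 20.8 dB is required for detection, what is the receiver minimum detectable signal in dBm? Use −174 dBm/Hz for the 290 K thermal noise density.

−72.0 dBm

Sensitivity = −174 + 10 log₁₀(B) + NF + SNR_min
= −174 + 71.24 + 9.93 + 20.8
= −72.03 dBm → −72.0 dBm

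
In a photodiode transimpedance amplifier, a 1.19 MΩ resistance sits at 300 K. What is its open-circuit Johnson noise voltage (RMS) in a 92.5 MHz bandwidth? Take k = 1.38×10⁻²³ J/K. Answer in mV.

V_n = √(4kTRB)
4kTRB = 4 × 1.38×10⁻²³ × 300 × 1.19×10⁶ × 9.25×10⁷ = 1.82×10⁻⁶ V²
V_n = √(1.82×10⁻⁶) = 1.35×10⁻³ V = 1.35 mV

1.35 mV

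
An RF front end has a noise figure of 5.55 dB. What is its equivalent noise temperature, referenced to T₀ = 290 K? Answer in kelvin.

F = 10^(5.55/10) = 3.58922
T_e = (F − 1)·T₀ = (3.58922 − 1) × 290 = 751 K

751 K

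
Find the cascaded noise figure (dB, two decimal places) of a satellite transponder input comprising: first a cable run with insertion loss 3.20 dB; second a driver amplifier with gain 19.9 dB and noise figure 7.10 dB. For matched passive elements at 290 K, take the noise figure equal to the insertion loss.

Convert to linear (a loss of L dB is a gain of −L dB): F_i = 10^(NF_i/10), G_i = 10^(G_i,dB/10)
  Stage 1: F_1 = 10^(3.20/10) = 2.089, G_1 = 10^(−3.20/10) = 0.4786
  Stage 2: F_2 = 10^(7.10/10) = 5.129, G_2 = 10^(19.9/10) = 97.72
Friis cascade:
  F = 2.089 + (5.129 − 1)/0.4786 = 10.72
NF = 10 log₁₀(10.72) = 10.30 dB

10.30 dB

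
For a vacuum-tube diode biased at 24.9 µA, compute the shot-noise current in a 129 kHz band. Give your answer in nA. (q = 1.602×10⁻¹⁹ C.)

1.01 nA

I_n = √(2qI·B)
2qI·B = 2 × 1.602×10⁻¹⁹ × 2.49×10⁻⁵ × 1.29×10⁵ = 1.03×10⁻¹⁸ A²
I_n = √(1.03×10⁻¹⁸) = 1.01×10⁻⁹ A = 1.01 nA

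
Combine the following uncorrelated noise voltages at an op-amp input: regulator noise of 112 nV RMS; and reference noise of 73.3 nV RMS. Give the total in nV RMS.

134 nV

Uncorrelated sources add in power (mean-square): V_tot = √(ΣV_i²)
V_tot = √[(1.12×10⁻⁷)² + (7.33×10⁻⁸)²] = 1.34×10⁻⁷ V = 134 nV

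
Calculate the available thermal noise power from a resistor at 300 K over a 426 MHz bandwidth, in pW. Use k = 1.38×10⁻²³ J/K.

P_n = kTB = 1.38×10⁻²³ × 300 × 4.26×10⁸ = 1.76×10⁻¹² W = 1.76 pW

1.76 pW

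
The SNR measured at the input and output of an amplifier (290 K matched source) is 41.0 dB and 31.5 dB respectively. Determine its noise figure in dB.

NF (dB) = SNR_in(dB) − SNR_out(dB) when the source is at T₀
NF = 41.0 − 31.5 = 9.5 dB

9.5 dB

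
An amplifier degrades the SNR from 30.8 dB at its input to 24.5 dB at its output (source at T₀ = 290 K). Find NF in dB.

6.3 dB

NF (dB) = SNR_in(dB) − SNR_out(dB) when the source is at T₀
NF = 30.8 − 24.5 = 6.3 dB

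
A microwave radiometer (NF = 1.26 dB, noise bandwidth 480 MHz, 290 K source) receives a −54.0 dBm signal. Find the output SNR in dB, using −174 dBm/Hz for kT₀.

31.9 dB

Noise floor: N = −174 + 10 log₁₀(B) + NF
10 log₁₀(4.80×10⁸) = 86.81 dB
N = −174 + 86.81 + 1.26 = −85.93 dBm
SNR = P_sig − N = −54.0 − (−85.93) = 31.93 dB → 31.9 dB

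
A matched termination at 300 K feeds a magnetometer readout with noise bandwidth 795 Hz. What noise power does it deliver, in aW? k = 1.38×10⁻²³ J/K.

P_n = kTB = 1.38×10⁻²³ × 300 × 7.95×10² = 3.29×10⁻¹⁸ W = 3.29 aW

3.29 aW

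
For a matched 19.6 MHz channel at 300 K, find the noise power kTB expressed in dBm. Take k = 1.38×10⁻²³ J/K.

P_n = kTB = 1.38×10⁻²³ × 300 × 1.96×10⁷ = 8.11×10⁻¹⁴ W
In dBm: 10 log₁₀(8.11×10⁻¹⁴ / 10⁻³) = −100.9 dBm

−100.9 dBm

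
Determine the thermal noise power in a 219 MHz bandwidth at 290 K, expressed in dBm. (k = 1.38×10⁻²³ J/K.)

−90.6 dBm

P_n = kTB = 1.38×10⁻²³ × 290 × 2.19×10⁸ = 8.76×10⁻¹³ W
In dBm: 10 log₁₀(8.76×10⁻¹³ / 10⁻³) = −90.6 dBm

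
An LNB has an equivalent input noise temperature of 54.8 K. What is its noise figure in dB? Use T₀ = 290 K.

0.752 dB

F = 1 + T_e/T₀ = 1 + 54.8/290 = 1.18897
NF = 10 log₁₀(1.18897) = 0.752 dB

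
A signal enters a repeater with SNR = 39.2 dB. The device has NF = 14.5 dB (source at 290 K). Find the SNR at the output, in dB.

24.7 dB

By definition F = SNR_in/SNR_out, so in dB: SNR_out = SNR_in − NF
SNR_out = 39.2 − 14.5 = 24.7 dB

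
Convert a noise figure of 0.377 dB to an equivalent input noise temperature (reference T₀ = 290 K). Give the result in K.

26.3 K

F = 10^(0.377/10) = 1.09069
T_e = (F − 1)·T₀ = (1.09069 − 1) × 290 = 26.3 K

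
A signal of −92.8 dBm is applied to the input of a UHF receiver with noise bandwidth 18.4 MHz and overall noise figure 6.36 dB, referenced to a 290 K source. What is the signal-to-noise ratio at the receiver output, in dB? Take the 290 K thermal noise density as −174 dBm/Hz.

2.2 dB

Noise floor: N = −174 + 10 log₁₀(B) + NF
10 log₁₀(1.84×10⁷) = 72.65 dB
N = −174 + 72.65 + 6.36 = −94.99 dBm
SNR = P_sig − N = −92.8 − (−94.99) = 2.19 dB → 2.2 dB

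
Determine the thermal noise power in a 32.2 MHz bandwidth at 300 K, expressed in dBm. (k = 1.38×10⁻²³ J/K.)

−98.8 dBm

P_n = kTB = 1.38×10⁻²³ × 300 × 3.22×10⁷ = 1.33×10⁻¹³ W
In dBm: 10 log₁₀(1.33×10⁻¹³ / 10⁻³) = −98.8 dBm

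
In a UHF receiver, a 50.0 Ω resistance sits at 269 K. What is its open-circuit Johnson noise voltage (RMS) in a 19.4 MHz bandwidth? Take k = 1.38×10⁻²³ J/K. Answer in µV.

3.80 µV

V_n = √(4kTRB)
4kTRB = 4 × 1.38×10⁻²³ × 269 × 5.00×10¹ × 1.94×10⁷ = 1.44×10⁻¹¹ V²
V_n = √(1.44×10⁻¹¹) = 3.80×10⁻⁶ V = 3.80 µV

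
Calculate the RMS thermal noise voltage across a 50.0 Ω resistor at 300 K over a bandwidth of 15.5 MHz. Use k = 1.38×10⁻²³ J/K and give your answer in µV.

3.58 µV

V_n = √(4kTRB)
4kTRB = 4 × 1.38×10⁻²³ × 300 × 5.00×10¹ × 1.55×10⁷ = 1.28×10⁻¹¹ V²
V_n = √(1.28×10⁻¹¹) = 3.58×10⁻⁶ V = 3.58 µV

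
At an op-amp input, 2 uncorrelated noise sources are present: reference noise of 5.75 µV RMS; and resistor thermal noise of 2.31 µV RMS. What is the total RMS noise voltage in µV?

6.20 µV

Uncorrelated sources add in power (mean-square): V_tot = √(ΣV_i²)
V_tot = √[(5.75×10⁻⁶)² + (2.31×10⁻⁶)²] = 6.20×10⁻⁶ V = 6.20 µV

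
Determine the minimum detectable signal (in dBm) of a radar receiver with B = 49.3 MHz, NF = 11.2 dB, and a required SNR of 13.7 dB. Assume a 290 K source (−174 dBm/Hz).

−72.2 dBm

Sensitivity = −174 + 10 log₁₀(B) + NF + SNR_min
= −174 + 76.93 + 11.2 + 13.7
= −72.17 dBm → −72.2 dBm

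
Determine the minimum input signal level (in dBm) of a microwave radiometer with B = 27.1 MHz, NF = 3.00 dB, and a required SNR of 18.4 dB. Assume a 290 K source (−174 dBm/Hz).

−78.3 dBm

Sensitivity = −174 + 10 log₁₀(B) + NF + SNR_min
= −174 + 74.33 + 3.00 + 18.4
= −78.27 dBm → −78.3 dBm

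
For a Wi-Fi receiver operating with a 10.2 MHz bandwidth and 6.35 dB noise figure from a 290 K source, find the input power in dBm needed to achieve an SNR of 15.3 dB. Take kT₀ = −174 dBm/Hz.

Sensitivity = −174 + 10 log₁₀(B) + NF + SNR_min
= −174 + 70.09 + 6.35 + 15.3
= −82.26 dBm → −82.3 dBm

−82.3 dBm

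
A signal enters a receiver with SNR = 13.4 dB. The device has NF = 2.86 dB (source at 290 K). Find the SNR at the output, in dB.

By definition F = SNR_in/SNR_out, so in dB: SNR_out = SNR_in − NF
SNR_out = 13.4 − 2.86 = 10.54 dB

10.54 dB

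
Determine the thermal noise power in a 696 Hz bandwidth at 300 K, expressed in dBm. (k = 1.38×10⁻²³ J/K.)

P_n = kTB = 1.38×10⁻²³ × 300 × 6.96×10² = 2.88×10⁻¹⁸ W
In dBm: 10 log₁₀(2.88×10⁻¹⁸ / 10⁻³) = −145.4 dBm

−145.4 dBm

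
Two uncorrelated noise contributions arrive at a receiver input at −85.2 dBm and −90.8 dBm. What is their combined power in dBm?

Convert to linear, add, convert back:
P₁ = 3.02×10⁻¹² W, P₂ = 8.32×10⁻¹³ W
P_tot = 3.85×10⁻¹² W → 10 log₁₀(P_tot / 10⁻³) = −84.1 dBm

−84.1 dBm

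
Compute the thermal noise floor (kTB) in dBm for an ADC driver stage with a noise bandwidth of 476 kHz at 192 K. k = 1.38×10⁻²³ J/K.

−119.0 dBm

P_n = kTB = 1.38×10⁻²³ × 192 × 4.76×10⁵ = 1.26×10⁻¹⁵ W
In dBm: 10 log₁₀(1.26×10⁻¹⁵ / 10⁻³) = −119.0 dBm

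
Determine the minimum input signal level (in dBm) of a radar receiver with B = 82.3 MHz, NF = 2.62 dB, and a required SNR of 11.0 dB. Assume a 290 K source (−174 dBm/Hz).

−81.2 dBm

Sensitivity = −174 + 10 log₁₀(B) + NF + SNR_min
= −174 + 79.15 + 2.62 + 11.0
= −81.23 dBm → −81.2 dBm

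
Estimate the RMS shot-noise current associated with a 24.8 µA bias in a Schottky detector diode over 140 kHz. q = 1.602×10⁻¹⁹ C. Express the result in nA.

I_n = √(2qI·B)
2qI·B = 2 × 1.602×10⁻¹⁹ × 2.48×10⁻⁵ × 1.40×10⁵ = 1.11×10⁻¹⁸ A²
I_n = √(1.11×10⁻¹⁸) = 1.05×10⁻⁹ A = 1.05 nA

1.05 nA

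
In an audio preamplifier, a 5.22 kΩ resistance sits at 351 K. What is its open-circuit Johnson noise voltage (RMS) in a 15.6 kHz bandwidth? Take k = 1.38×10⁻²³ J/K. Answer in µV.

V_n = √(4kTRB)
4kTRB = 4 × 1.38×10⁻²³ × 351 × 5.22×10³ × 1.56×10⁴ = 1.58×10⁻¹² V²
V_n = √(1.58×10⁻¹²) = 1.26×10⁻⁶ V = 1.26 µV

1.26 µV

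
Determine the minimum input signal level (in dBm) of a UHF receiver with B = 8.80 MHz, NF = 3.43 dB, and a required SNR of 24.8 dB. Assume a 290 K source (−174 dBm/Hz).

−76.3 dBm

Sensitivity = −174 + 10 log₁₀(B) + NF + SNR_min
= −174 + 69.44 + 3.43 + 24.8
= −76.33 dBm → −76.3 dBm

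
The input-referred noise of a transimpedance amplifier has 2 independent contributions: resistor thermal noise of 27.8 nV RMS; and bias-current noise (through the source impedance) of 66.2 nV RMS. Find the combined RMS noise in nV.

71.8 nV

Uncorrelated sources add in power (mean-square): V_tot = √(ΣV_i²)
V_tot = √[(2.78×10⁻⁸)² + (6.62×10⁻⁸)²] = 7.18×10⁻⁸ V = 71.8 nV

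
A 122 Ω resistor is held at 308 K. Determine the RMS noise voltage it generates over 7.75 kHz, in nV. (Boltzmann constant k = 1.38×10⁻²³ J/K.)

127 nV

V_n = √(4kTRB)
4kTRB = 4 × 1.38×10⁻²³ × 308 × 1.22×10² × 7.75×10³ = 1.61×10⁻¹⁴ V²
V_n = √(1.61×10⁻¹⁴) = 1.27×10⁻⁷ V = 127 nV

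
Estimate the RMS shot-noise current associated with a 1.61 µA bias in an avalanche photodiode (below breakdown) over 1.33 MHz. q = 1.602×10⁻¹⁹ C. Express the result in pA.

828 pA

I_n = √(2qI·B)
2qI·B = 2 × 1.602×10⁻¹⁹ × 1.61×10⁻⁶ × 1.33×10⁶ = 6.86×10⁻¹⁹ A²
I_n = √(6.86×10⁻¹⁹) = 8.28×10⁻¹⁰ A = 828 pA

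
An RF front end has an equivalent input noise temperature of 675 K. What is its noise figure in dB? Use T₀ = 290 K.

F = 1 + T_e/T₀ = 1 + 675/290 = 3.32759
NF = 10 log₁₀(3.32759) = 5.22 dB

5.22 dB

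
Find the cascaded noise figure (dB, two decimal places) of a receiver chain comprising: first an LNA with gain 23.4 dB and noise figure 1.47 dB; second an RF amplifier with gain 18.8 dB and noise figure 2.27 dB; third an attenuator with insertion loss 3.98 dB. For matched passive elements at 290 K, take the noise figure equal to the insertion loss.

Convert to linear (a loss of L dB is a gain of −L dB): F_i = 10^(NF_i/10), G_i = 10^(G_i,dB/10)
  Stage 1: F_1 = 10^(1.47/10) = 1.403, G_1 = 10^(23.4/10) = 218.8
  Stage 2: F_2 = 10^(2.27/10) = 1.687, G_2 = 10^(18.8/10) = 75.86
  Stage 3: F_3 = 10^(3.98/10) = 2.500, G_3 = 10^(−3.98/10) = 0.3999
Friis cascade:
  F = 1.403 + (1.687 − 1)/218.8 + (2.500 − 1)/1.660×10⁴ = 1.406
NF = 10 log₁₀(1.406) = 1.48 dB

1.48 dB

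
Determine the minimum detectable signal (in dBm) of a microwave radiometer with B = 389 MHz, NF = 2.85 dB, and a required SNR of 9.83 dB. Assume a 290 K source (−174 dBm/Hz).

Sensitivity = −174 + 10 log₁₀(B) + NF + SNR_min
= −174 + 85.9 + 2.85 + 9.83
= −75.42 dBm → −75.4 dBm

−75.4 dBm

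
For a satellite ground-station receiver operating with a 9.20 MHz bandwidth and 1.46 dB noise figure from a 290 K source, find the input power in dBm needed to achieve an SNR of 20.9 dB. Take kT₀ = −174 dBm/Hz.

Sensitivity = −174 + 10 log₁₀(B) + NF + SNR_min
= −174 + 69.64 + 1.46 + 20.9
= −82.00 dBm → −82.0 dBm

−82.0 dBm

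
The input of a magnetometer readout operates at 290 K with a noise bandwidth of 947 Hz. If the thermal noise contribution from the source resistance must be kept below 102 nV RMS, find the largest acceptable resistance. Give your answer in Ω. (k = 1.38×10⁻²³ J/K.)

Johnson–Nyquist: V_n = √(4kTRB) ⇒ R = V_n² / (4kTB)
4kTB = 4 × 1.38×10⁻²³ × 290 × 9.47×10² = 1.52×10⁻¹⁷
R = (1.02×10⁻⁷)² / 1.52×10⁻¹⁷ = 6.86×10² Ω = 686 Ω

686 Ω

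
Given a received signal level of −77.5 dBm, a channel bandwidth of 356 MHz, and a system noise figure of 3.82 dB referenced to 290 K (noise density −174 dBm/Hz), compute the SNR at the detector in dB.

Noise floor: N = −174 + 10 log₁₀(B) + NF
10 log₁₀(3.56×10⁸) = 85.51 dB
N = −174 + 85.51 + 3.82 = −84.67 dBm
SNR = P_sig − N = −77.5 − (−84.67) = 7.17 dB → 7.2 dB

7.2 dB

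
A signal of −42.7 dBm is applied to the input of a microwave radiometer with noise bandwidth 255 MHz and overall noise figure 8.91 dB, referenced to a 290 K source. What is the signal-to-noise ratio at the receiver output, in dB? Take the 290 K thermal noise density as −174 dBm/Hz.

Noise floor: N = −174 + 10 log₁₀(B) + NF
10 log₁₀(2.55×10⁸) = 84.07 dB
N = −174 + 84.07 + 8.91 = −81.02 dBm
SNR = P_sig − N = −42.7 − (−81.02) = 38.32 dB → 38.3 dB

38.3 dB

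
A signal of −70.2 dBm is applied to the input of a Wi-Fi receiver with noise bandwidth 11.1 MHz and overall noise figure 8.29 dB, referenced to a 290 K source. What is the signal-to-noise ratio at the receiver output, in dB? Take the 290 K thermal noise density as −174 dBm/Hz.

Noise floor: N = −174 + 10 log₁₀(B) + NF
10 log₁₀(1.11×10⁷) = 70.45 dB
N = −174 + 70.45 + 8.29 = −95.26 dBm
SNR = P_sig − N = −70.2 − (−95.26) = 25.06 dB → 25.1 dB

25.1 dB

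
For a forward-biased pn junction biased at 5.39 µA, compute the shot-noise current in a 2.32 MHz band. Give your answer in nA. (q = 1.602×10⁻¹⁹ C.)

I_n = √(2qI·B)
2qI·B = 2 × 1.602×10⁻¹⁹ × 5.39×10⁻⁶ × 2.32×10⁶ = 4.01×10⁻¹⁸ A²
I_n = √(4.01×10⁻¹⁸) = 2.00×10⁻⁹ A = 2.00 nA

2.00 nA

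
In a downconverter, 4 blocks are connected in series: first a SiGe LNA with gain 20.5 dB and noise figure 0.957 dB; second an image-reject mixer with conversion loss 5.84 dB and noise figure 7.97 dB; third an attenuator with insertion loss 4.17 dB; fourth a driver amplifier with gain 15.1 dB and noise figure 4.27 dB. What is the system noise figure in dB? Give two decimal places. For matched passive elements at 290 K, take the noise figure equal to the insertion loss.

1.76 dB

Convert to linear (a loss of L dB is a gain of −L dB): F_i = 10^(NF_i/10), G_i = 10^(G_i,dB/10)
  Stage 1: F_1 = 10^(0.957/10) = 1.247, G_1 = 10^(20.5/10) = 112.2
  Stage 2: F_2 = 10^(7.97/10) = 6.266, G_2 = 10^(−5.84/10) = 0.2606
  Stage 3: F_3 = 10^(4.17/10) = 2.612, G_3 = 10^(−4.17/10) = 0.3828
  Stage 4: F_4 = 10^(4.27/10) = 2.673, G_4 = 10^(15.1/10) = 32.36
Friis cascade:
  F = 1.247 + (6.266 − 1)/112.2 + (2.612 − 1)/29.24 + (2.673 − 1)/11.19 = 1.498
NF = 10 log₁₀(1.498) = 1.76 dB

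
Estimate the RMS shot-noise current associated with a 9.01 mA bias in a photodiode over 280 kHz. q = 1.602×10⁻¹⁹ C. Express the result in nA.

I_n = √(2qI·B)
2qI·B = 2 × 1.602×10⁻¹⁹ × 9.01×10⁻³ × 2.80×10⁵ = 8.08×10⁻¹⁶ A²
I_n = √(8.08×10⁻¹⁶) = 2.84×10⁻⁸ A = 28.4 nA

28.4 nA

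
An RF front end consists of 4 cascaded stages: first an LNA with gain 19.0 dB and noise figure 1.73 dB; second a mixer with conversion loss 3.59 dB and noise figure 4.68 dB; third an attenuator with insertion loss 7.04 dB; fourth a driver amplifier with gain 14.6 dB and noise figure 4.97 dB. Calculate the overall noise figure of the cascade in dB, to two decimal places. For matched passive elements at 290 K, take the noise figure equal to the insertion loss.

2.88 dB

Convert to linear (a loss of L dB is a gain of −L dB): F_i = 10^(NF_i/10), G_i = 10^(G_i,dB/10)
  Stage 1: F_1 = 10^(1.73/10) = 1.489, G_1 = 10^(19.0/10) = 79.43
  Stage 2: F_2 = 10^(4.68/10) = 2.938, G_2 = 10^(−3.59/10) = 0.4375
  Stage 3: F_3 = 10^(7.04/10) = 5.058, G_3 = 10^(−7.04/10) = 0.1977
  Stage 4: F_4 = 10^(4.97/10) = 3.141, G_4 = 10^(14.6/10) = 28.84
Friis cascade:
  F = 1.489 + (2.938 − 1)/79.43 + (5.058 − 1)/34.75 + (3.141 − 1)/6.871 = 1.942
NF = 10 log₁₀(1.942) = 2.88 dB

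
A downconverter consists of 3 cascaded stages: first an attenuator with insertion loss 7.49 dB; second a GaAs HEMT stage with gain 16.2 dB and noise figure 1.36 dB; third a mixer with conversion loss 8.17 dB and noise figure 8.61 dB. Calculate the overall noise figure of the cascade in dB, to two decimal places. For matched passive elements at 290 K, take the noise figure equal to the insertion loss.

Convert to linear (a loss of L dB is a gain of −L dB): F_i = 10^(NF_i/10), G_i = 10^(G_i,dB/10)
  Stage 1: F_1 = 10^(7.49/10) = 5.610, G_1 = 10^(−7.49/10) = 0.1782
  Stage 2: F_2 = 10^(1.36/10) = 1.368, G_2 = 10^(16.2/10) = 41.69
  Stage 3: F_3 = 10^(8.61/10) = 7.261, G_3 = 10^(−8.17/10) = 0.1524
Friis cascade:
  F = 5.610 + (1.368 − 1)/0.1782 + (7.261 − 1)/7.430 = 8.516
NF = 10 log₁₀(8.516) = 9.30 dB

9.30 dB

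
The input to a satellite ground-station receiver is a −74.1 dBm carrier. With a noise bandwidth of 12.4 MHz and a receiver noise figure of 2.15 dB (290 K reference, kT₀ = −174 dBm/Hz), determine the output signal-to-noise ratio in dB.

Noise floor: N = −174 + 10 log₁₀(B) + NF
10 log₁₀(1.24×10⁷) = 70.93 dB
N = −174 + 70.93 + 2.15 = −100.92 dBm
SNR = P_sig − N = −74.1 − (−100.92) = 26.82 dB → 26.8 dB

26.8 dB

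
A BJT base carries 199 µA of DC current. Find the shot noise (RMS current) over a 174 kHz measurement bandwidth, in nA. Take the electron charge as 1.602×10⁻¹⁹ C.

3.33 nA

I_n = √(2qI·B)
2qI·B = 2 × 1.602×10⁻¹⁹ × 1.99×10⁻⁴ × 1.74×10⁵ = 1.11×10⁻¹⁷ A²
I_n = √(1.11×10⁻¹⁷) = 3.33×10⁻⁹ A = 3.33 nA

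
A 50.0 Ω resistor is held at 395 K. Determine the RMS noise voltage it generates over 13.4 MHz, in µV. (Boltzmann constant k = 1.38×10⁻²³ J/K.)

V_n = √(4kTRB)
4kTRB = 4 × 1.38×10⁻²³ × 395 × 5.00×10¹ × 1.34×10⁷ = 1.46×10⁻¹¹ V²
V_n = √(1.46×10⁻¹¹) = 3.82×10⁻⁶ V = 3.82 µV

3.82 µV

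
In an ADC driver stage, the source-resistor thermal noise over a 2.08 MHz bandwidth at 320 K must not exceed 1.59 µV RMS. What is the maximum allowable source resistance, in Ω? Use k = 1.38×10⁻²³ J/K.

Johnson–Nyquist: V_n = √(4kTRB) ⇒ R = V_n² / (4kTB)
4kTB = 4 × 1.38×10⁻²³ × 320 × 2.08×10⁶ = 3.67×10⁻¹⁴
R = (1.59×10⁻⁶)² / 3.67×10⁻¹⁴ = 6.88×10¹ Ω = 68.8 Ω

68.8 Ω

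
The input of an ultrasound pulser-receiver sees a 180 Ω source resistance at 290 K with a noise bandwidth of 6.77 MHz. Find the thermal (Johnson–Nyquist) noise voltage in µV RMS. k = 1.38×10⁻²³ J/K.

V_n = √(4kTRB)
4kTRB = 4 × 1.38×10⁻²³ × 290 × 1.80×10² × 6.77×10⁶ = 1.95×10⁻¹¹ V²
V_n = √(1.95×10⁻¹¹) = 4.42×10⁻⁶ V = 4.42 µV

4.42 µV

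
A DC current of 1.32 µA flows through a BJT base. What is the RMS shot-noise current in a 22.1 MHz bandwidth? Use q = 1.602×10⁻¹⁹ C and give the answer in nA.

3.06 nA

I_n = √(2qI·B)
2qI·B = 2 × 1.602×10⁻¹⁹ × 1.32×10⁻⁶ × 2.21×10⁷ = 9.35×10⁻¹⁸ A²
I_n = √(9.35×10⁻¹⁸) = 3.06×10⁻⁹ A = 3.06 nA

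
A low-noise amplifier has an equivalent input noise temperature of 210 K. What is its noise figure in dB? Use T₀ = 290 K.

F = 1 + T_e/T₀ = 1 + 210/290 = 1.72414
NF = 10 log₁₀(1.72414) = 2.37 dB

2.37 dB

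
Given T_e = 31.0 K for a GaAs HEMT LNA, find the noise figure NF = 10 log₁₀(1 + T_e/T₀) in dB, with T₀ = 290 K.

0.441 dB

F = 1 + T_e/T₀ = 1 + 31.0/290 = 1.1069
NF = 10 log₁₀(1.1069) = 0.441 dB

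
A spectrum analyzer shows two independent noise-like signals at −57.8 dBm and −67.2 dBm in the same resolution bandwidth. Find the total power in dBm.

Convert to linear, add, convert back:
P₁ = 1.66×10⁻⁹ W, P₂ = 1.91×10⁻¹⁰ W
P_tot = 1.85×10⁻⁹ W → 10 log₁₀(P_tot / 10⁻³) = −57.3 dBm

−57.3 dBm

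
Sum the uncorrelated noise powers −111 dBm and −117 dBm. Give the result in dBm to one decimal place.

−110.0 dBm

Convert to linear, add, convert back:
P₁ = 7.94×10⁻¹⁵ W, P₂ = 2.00×10⁻¹⁵ W
P_tot = 9.94×10⁻¹⁵ W → 10 log₁₀(P_tot / 10⁻³) = −110.0 dBm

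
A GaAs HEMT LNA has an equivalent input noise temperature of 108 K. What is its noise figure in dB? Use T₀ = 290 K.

1.37 dB

F = 1 + T_e/T₀ = 1 + 108/290 = 1.37241
NF = 10 log₁₀(1.37241) = 1.37 dB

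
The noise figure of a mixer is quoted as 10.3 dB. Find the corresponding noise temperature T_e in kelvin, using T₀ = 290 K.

2817 K

F = 10^(10.3/10) = 10.7152
T_e = (F − 1)·T₀ = (10.7152 − 1) × 290 = 2817 K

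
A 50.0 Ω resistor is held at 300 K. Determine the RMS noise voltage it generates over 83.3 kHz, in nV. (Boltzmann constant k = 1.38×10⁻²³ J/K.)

V_n = √(4kTRB)
4kTRB = 4 × 1.38×10⁻²³ × 300 × 5.00×10¹ × 8.33×10⁴ = 6.90×10⁻¹⁴ V²
V_n = √(6.90×10⁻¹⁴) = 2.63×10⁻⁷ V = 263 nV

263 nV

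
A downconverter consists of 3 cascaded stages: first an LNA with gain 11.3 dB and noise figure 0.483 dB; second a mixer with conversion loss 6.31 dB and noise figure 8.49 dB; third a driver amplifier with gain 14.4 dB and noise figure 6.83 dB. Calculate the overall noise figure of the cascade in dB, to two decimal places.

4.44 dB

Convert to linear (a loss of L dB is a gain of −L dB): F_i = 10^(NF_i/10), G_i = 10^(G_i,dB/10)
  Stage 1: F_1 = 10^(0.483/10) = 1.118, G_1 = 10^(11.3/10) = 13.49
  Stage 2: F_2 = 10^(8.49/10) = 7.063, G_2 = 10^(−6.31/10) = 0.2339
  Stage 3: F_3 = 10^(6.83/10) = 4.819, G_3 = 10^(14.4/10) = 27.54
Friis cascade:
  F = 1.118 + (7.063 − 1)/13.49 + (4.819 − 1)/3.155 = 2.778
NF = 10 log₁₀(2.778) = 4.44 dB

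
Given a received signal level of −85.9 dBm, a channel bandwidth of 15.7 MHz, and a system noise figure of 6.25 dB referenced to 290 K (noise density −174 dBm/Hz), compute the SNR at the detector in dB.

9.9 dB

Noise floor: N = −174 + 10 log₁₀(B) + NF
10 log₁₀(1.57×10⁷) = 71.96 dB
N = −174 + 71.96 + 6.25 = −95.79 dBm
SNR = P_sig − N = −85.9 − (−95.79) = 9.89 dB → 9.9 dB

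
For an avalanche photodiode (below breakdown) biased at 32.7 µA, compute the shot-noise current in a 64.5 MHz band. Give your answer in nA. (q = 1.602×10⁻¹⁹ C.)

I_n = √(2qI·B)
2qI·B = 2 × 1.602×10⁻¹⁹ × 3.27×10⁻⁵ × 6.45×10⁷ = 6.76×10⁻¹⁶ A²
I_n = √(6.76×10⁻¹⁶) = 2.60×10⁻⁸ A = 26.0 nA

26.0 nA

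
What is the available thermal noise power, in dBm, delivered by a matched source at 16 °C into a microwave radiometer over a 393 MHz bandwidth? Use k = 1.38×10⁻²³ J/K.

−88.0 dBm

T = 16 °C + 273.15 = 289.15 K
P_n = kTB = 1.38×10⁻²³ × 289.15 × 3.93×10⁸ = 1.57×10⁻¹² W
In dBm: 10 log₁₀(1.57×10⁻¹² / 10⁻³) = −88.0 dBm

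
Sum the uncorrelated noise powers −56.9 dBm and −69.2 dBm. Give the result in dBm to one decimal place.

−56.7 dBm

Convert to linear, add, convert back:
P₁ = 2.04×10⁻⁹ W, P₂ = 1.20×10⁻¹⁰ W
P_tot = 2.16×10⁻⁹ W → 10 log₁₀(P_tot / 10⁻³) = −56.7 dBm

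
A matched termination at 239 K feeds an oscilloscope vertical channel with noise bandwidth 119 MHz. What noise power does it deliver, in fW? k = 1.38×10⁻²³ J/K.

392 fW

P_n = kTB = 1.38×10⁻²³ × 239 × 1.19×10⁸ = 3.92×10⁻¹³ W = 392 fW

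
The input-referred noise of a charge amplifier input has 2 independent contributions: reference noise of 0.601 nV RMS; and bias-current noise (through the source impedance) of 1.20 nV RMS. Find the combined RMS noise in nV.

1.34 nV

Uncorrelated sources add in power (mean-square): V_tot = √(ΣV_i²)
V_tot = √[(6.01×10⁻¹⁰)² + (1.20×10⁻⁹)²] = 1.34×10⁻⁹ V = 1.34 nV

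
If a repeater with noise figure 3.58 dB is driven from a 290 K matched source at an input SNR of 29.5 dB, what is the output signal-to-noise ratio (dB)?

By definition F = SNR_in/SNR_out, so in dB: SNR_out = SNR_in − NF
SNR_out = 29.5 − 3.58 = 25.92 dB

25.92 dB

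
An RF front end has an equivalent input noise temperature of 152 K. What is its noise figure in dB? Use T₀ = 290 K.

F = 1 + T_e/T₀ = 1 + 152/290 = 1.52414
NF = 10 log₁₀(1.52414) = 1.83 dB

1.83 dB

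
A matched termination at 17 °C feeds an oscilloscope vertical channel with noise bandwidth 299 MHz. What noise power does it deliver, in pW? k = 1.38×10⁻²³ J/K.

T = 17 °C + 273.15 = 290.15 K
P_n = kTB = 1.38×10⁻²³ × 290.15 × 2.99×10⁸ = 1.20×10⁻¹² W = 1.20 pW

1.20 pW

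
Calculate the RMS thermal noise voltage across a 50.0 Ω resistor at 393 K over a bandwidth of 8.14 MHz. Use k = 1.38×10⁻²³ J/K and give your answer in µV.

2.97 µV

V_n = √(4kTRB)
4kTRB = 4 × 1.38×10⁻²³ × 393 × 5.00×10¹ × 8.14×10⁶ = 8.83×10⁻¹² V²
V_n = √(8.83×10⁻¹²) = 2.97×10⁻⁶ V = 2.97 µV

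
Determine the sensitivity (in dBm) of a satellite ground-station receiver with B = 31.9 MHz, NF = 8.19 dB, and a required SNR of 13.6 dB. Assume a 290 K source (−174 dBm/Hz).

Sensitivity = −174 + 10 log₁₀(B) + NF + SNR_min
= −174 + 75.04 + 8.19 + 13.6
= −77.17 dBm → −77.2 dBm

−77.2 dBm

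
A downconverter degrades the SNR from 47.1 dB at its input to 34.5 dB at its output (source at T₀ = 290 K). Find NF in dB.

12.6 dB

NF (dB) = SNR_in(dB) − SNR_out(dB) when the source is at T₀
NF = 47.1 − 34.5 = 12.6 dB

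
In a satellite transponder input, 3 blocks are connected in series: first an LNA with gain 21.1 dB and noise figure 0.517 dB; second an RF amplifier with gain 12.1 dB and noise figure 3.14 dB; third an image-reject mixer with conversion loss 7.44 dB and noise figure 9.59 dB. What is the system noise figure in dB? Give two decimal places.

0.56 dB

Convert to linear (a loss of L dB is a gain of −L dB): F_i = 10^(NF_i/10), G_i = 10^(G_i,dB/10)
  Stage 1: F_1 = 10^(0.517/10) = 1.126, G_1 = 10^(21.1/10) = 128.8
  Stage 2: F_2 = 10^(3.14/10) = 2.061, G_2 = 10^(12.1/10) = 16.22
  Stage 3: F_3 = 10^(9.59/10) = 9.099, G_3 = 10^(−7.44/10) = 0.1803
Friis cascade:
  F = 1.126 + (2.061 − 1)/128.8 + (9.099 − 1)/2089 = 1.139
NF = 10 log₁₀(1.139) = 0.56 dB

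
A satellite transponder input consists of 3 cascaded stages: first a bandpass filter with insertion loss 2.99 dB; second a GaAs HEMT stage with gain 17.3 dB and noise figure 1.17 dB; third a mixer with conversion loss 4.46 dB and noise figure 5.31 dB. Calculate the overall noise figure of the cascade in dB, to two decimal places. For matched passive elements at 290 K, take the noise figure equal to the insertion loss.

4.31 dB

Convert to linear (a loss of L dB is a gain of −L dB): F_i = 10^(NF_i/10), G_i = 10^(G_i,dB/10)
  Stage 1: F_1 = 10^(2.99/10) = 1.991, G_1 = 10^(−2.99/10) = 0.5023
  Stage 2: F_2 = 10^(1.17/10) = 1.309, G_2 = 10^(17.3/10) = 53.70
  Stage 3: F_3 = 10^(5.31/10) = 3.396, G_3 = 10^(−4.46/10) = 0.3581
Friis cascade:
  F = 1.991 + (1.309 − 1)/0.5023 + (3.396 − 1)/26.98 = 2.695
NF = 10 log₁₀(2.695) = 4.31 dB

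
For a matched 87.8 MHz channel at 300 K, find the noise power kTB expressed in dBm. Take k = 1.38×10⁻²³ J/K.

−94.4 dBm

P_n = kTB = 1.38×10⁻²³ × 300 × 8.78×10⁷ = 3.63×10⁻¹³ W
In dBm: 10 log₁₀(3.63×10⁻¹³ / 10⁻³) = −94.4 dBm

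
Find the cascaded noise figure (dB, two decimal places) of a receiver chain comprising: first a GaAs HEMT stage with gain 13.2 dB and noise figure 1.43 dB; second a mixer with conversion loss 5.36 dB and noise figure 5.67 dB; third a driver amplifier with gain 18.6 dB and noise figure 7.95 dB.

3.77 dB

Convert to linear (a loss of L dB is a gain of −L dB): F_i = 10^(NF_i/10), G_i = 10^(G_i,dB/10)
  Stage 1: F_1 = 10^(1.43/10) = 1.390, G_1 = 10^(13.2/10) = 20.89
  Stage 2: F_2 = 10^(5.67/10) = 3.690, G_2 = 10^(−5.36/10) = 0.2911
  Stage 3: F_3 = 10^(7.95/10) = 6.237, G_3 = 10^(18.6/10) = 72.44
Friis cascade:
  F = 1.390 + (3.690 − 1)/20.89 + (6.237 − 1)/6.081 = 2.380
NF = 10 log₁₀(2.380) = 3.77 dB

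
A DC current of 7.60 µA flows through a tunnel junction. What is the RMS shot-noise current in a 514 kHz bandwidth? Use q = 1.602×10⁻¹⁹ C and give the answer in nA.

1.12 nA

I_n = √(2qI·B)
2qI·B = 2 × 1.602×10⁻¹⁹ × 7.60×10⁻⁶ × 5.14×10⁵ = 1.25×10⁻¹⁸ A²
I_n = √(1.25×10⁻¹⁸) = 1.12×10⁻⁹ A = 1.12 nA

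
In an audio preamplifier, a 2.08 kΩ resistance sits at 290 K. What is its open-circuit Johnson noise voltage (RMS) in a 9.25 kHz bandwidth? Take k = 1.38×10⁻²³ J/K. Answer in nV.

555 nV

V_n = √(4kTRB)
4kTRB = 4 × 1.38×10⁻²³ × 290 × 2.08×10³ × 9.25×10³ = 3.08×10⁻¹³ V²
V_n = √(3.08×10⁻¹³) = 5.55×10⁻⁷ V = 555 nV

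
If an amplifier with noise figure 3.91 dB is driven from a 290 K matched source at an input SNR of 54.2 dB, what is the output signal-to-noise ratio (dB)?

50.29 dB

By definition F = SNR_in/SNR_out, so in dB: SNR_out = SNR_in − NF
SNR_out = 54.2 − 3.91 = 50.29 dB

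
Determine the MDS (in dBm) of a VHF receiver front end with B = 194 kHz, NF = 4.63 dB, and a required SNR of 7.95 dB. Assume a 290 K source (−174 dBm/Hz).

−108.5 dBm

Sensitivity = −174 + 10 log₁₀(B) + NF + SNR_min
= −174 + 52.88 + 4.63 + 7.95
= −108.54 dBm → −108.5 dBm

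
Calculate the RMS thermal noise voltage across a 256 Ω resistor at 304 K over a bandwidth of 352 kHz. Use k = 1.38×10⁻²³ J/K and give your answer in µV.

1.23 µV

V_n = √(4kTRB)
4kTRB = 4 × 1.38×10⁻²³ × 304 × 2.56×10² × 3.52×10⁵ = 1.51×10⁻¹² V²
V_n = √(1.51×10⁻¹²) = 1.23×10⁻⁶ V = 1.23 µV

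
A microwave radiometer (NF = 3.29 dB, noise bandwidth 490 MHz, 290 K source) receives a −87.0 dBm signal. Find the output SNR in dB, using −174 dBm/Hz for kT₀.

Noise floor: N = −174 + 10 log₁₀(B) + NF
10 log₁₀(4.90×10⁸) = 86.9 dB
N = −174 + 86.9 + 3.29 = −83.81 dBm
SNR = P_sig − N = −87.0 − (−83.81) = −3.19 dB → −3.2 dB

−3.2 dB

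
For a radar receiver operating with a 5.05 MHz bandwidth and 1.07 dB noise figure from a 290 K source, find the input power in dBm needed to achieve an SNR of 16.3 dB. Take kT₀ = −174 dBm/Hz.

Sensitivity = −174 + 10 log₁₀(B) + NF + SNR_min
= −174 + 67.03 + 1.07 + 16.3
= −89.60 dBm → −89.6 dBm

−89.6 dBm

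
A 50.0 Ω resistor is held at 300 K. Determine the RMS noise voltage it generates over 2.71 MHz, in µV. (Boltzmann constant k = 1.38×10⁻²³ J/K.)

V_n = √(4kTRB)
4kTRB = 4 × 1.38×10⁻²³ × 300 × 5.00×10¹ × 2.71×10⁶ = 2.24×10⁻¹² V²
V_n = √(2.24×10⁻¹²) = 1.50×10⁻⁶ V = 1.50 µV

1.50 µV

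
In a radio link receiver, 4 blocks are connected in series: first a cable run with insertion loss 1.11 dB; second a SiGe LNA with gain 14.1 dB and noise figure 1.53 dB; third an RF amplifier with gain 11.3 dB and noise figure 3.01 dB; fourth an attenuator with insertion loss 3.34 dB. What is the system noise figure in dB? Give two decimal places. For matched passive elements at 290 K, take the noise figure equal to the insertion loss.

2.77 dB

Convert to linear (a loss of L dB is a gain of −L dB): F_i = 10^(NF_i/10), G_i = 10^(G_i,dB/10)
  Stage 1: F_1 = 10^(1.11/10) = 1.291, G_1 = 10^(−1.11/10) = 0.7745
  Stage 2: F_2 = 10^(1.53/10) = 1.422, G_2 = 10^(14.1/10) = 25.70
  Stage 3: F_3 = 10^(3.01/10) = 2.000, G_3 = 10^(11.3/10) = 13.49
  Stage 4: F_4 = 10^(3.34/10) = 2.158, G_4 = 10^(−3.34/10) = 0.4634
Friis cascade:
  F = 1.291 + (1.422 − 1)/0.7745 + (2.000 − 1)/19.91 + (2.158 − 1)/268.5 = 1.891
NF = 10 log₁₀(1.891) = 2.77 dB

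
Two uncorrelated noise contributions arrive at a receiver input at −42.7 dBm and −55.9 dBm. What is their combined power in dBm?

−42.5 dBm

Convert to linear, add, convert back:
P₁ = 5.37×10⁻⁸ W, P₂ = 2.57×10⁻⁹ W
P_tot = 5.63×10⁻⁸ W → 10 log₁₀(P_tot / 10⁻³) = −42.5 dBm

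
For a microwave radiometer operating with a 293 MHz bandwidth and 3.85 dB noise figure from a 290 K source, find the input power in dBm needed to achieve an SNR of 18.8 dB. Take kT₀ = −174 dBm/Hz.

−66.7 dBm

Sensitivity = −174 + 10 log₁₀(B) + NF + SNR_min
= −174 + 84.67 + 3.85 + 18.8
= −66.68 dBm → −66.7 dBm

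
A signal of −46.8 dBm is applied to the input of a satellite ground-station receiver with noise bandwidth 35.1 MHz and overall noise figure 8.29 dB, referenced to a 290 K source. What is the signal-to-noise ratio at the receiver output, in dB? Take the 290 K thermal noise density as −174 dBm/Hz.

Noise floor: N = −174 + 10 log₁₀(B) + NF
10 log₁₀(3.51×10⁷) = 75.45 dB
N = −174 + 75.45 + 8.29 = −90.26 dBm
SNR = P_sig − N = −46.8 − (−90.26) = 43.46 dB → 43.5 dB

43.5 dB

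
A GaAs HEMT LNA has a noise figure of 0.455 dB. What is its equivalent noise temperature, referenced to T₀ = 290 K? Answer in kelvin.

32.0 K

F = 10^(0.455/10) = 1.11045
T_e = (F − 1)·T₀ = (1.11045 − 1) × 290 = 32.0 K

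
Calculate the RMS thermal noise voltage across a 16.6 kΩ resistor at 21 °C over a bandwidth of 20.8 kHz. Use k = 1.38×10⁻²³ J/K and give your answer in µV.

2.37 µV

T = 21 °C + 273.15 = 294.15 K
V_n = √(4kTRB)
4kTRB = 4 × 1.38×10⁻²³ × 294.15 × 1.66×10⁴ × 2.08×10⁴ = 5.61×10⁻¹² V²
V_n = √(5.61×10⁻¹²) = 2.37×10⁻⁶ V = 2.37 µV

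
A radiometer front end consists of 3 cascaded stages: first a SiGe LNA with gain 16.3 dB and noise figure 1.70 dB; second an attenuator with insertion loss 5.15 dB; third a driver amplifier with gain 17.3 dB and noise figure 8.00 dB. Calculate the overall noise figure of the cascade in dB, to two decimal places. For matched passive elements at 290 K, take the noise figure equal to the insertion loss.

2.88 dB

Convert to linear (a loss of L dB is a gain of −L dB): F_i = 10^(NF_i/10), G_i = 10^(G_i,dB/10)
  Stage 1: F_1 = 10^(1.70/10) = 1.479, G_1 = 10^(16.3/10) = 42.66
  Stage 2: F_2 = 10^(5.15/10) = 3.273, G_2 = 10^(−5.15/10) = 0.3055
  Stage 3: F_3 = 10^(8.00/10) = 6.310, G_3 = 10^(17.3/10) = 53.70
Friis cascade:
  F = 1.479 + (3.273 − 1)/42.66 + (6.310 − 1)/13.03 = 1.940
NF = 10 log₁₀(1.940) = 2.88 dB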